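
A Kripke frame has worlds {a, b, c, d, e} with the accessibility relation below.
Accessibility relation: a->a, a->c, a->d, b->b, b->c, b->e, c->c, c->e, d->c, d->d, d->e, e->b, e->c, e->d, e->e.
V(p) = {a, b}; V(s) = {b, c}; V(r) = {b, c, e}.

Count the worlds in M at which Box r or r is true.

Recall that Box ψ holds at a world iff ψ holds at every accessible world, and Dia ψ holds iff ψ holds at some accessible world.
Let φ = Box r or r. Evaluate φ at each world:
  a (successors {a, c, d}): φ is false.
  b (successors {b, c, e}): φ is true.
  c (successors {c, e}): φ is true.
  d (successors {c, d, e}): φ is false.
  e (successors {b, c, d, e}): φ is true.
For instance, at a:
  At a: Box r is false, r is false, so Box r or r is false.
    At a: Box r requires r at every successor {a, c, d}.
      r fails at a, so Box r is false at a.
Satisfying worlds: {b, c, e}

3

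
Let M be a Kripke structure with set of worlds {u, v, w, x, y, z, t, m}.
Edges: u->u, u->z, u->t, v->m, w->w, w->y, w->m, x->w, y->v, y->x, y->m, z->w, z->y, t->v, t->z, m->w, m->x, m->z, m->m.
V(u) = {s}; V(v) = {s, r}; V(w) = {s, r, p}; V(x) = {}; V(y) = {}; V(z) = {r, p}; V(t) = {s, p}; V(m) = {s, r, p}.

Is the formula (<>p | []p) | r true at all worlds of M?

Let φ = (<>p | []p) | r. Evaluate φ at each world:
  u (successors {u, z, t}): φ is true.
  v (successors {m}): φ is true.
  w (successors {w, y, m}): φ is true.
  x (successors {w}): φ is true.
  y (successors {v, x, m}): φ is true.
  z (successors {w, y}): φ is true.
  t (successors {v, z}): φ is true.
  m (successors {w, x, z, m}): φ is true.
For instance, at v:
  At v: <>p | []p is true, r is true, so (<>p | []p) | r is true.
    At v: <>p is true, []p is true, so <>p | []p is true.
      At v: <>p requires p at some successor in {m}.
        p holds at m, so <>p is true at v.
      At v: []p requires p at every successor {m}.
        At m: p is true.
      So []p is true at v.

Yes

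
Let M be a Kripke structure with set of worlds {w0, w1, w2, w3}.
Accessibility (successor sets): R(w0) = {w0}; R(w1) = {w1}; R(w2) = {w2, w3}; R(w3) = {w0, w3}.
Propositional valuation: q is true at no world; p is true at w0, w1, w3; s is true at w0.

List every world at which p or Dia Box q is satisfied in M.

w0, w1, w3

Recall that Box ψ holds at a world iff ψ holds at every accessible world, and Dia ψ holds iff ψ holds at some accessible world.
Let φ = p or Dia Box q. Evaluate φ at each world:
  w0 (successors {w0}): φ is true.
  w1 (successors {w1}): φ is true.
  w2 (successors {w2, w3}): φ is false.
  w3 (successors {w0, w3}): φ is true.
For instance, at w3:
  At w3: p is true, Dia Box q is false, so p or Dia Box q is true.
    At w3: Dia Box q requires Box q at some successor in {w0, w3}.
      At w0: Box q is false.
      At w3: Box q is false.
    So Dia Box q is false at w3.
Satisfying worlds: {w0, w1, w3}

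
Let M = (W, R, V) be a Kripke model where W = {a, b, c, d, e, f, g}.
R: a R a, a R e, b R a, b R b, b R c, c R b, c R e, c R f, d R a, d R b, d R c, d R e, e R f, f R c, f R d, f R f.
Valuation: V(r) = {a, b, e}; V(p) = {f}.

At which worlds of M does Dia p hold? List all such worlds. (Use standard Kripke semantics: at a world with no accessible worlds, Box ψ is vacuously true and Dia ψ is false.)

Let φ = Dia p. Evaluate φ at each world:
  a (successors {a, e}): φ is false.
  b (successors {a, b, c}): φ is false.
  c (successors {b, e, f}): φ is true.
  d (successors {a, b, c, e}): φ is false.
  e (successors {f}): φ is true.
  f (successors {c, d, f}): φ is true.
  g (successors ∅): φ is false.
For instance, at b:
  At b: Dia p requires p at some successor in {a, b, c}.
    At a: p is false.
    At b: p is false.
    At c: p is false.
  So Dia p is false at b.
Satisfying worlds: {c, e, f}

c, e, f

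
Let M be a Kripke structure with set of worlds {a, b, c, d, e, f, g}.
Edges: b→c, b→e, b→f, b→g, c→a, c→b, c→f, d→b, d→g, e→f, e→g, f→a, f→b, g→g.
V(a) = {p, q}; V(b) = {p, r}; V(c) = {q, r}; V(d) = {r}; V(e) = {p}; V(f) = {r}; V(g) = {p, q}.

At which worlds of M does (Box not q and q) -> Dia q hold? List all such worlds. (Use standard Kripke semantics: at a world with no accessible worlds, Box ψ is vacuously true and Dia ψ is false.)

b, c, d, e, f, g

Let φ = (Box not q and q) -> Dia q. Evaluate φ at each world:
  a (successors ∅): φ is false.
  b (successors {c, e, f, g}): φ is true.
  c (successors {a, b, f}): φ is true.
  d (successors {b, g}): φ is true.
  e (successors {f, g}): φ is true.
  f (successors {a, b}): φ is true.
  g (successors {g}): φ is true.
For instance, at b:
  At b: Box not q and q is false, Dia q is true, so (Box not q and q) -> Dia q is true.
    At b: Box not q is false, q is false, so Box not q and q is false.
      At b: Box not q requires not q at every successor {c, e, f, g}.
        not q fails at c, so Box not q is false at b.
    At b: Dia q requires q at some successor in {c, e, f, g}.
      q holds at c, so Dia q is true at b.
Satisfying worlds: {b, c, d, e, f, g}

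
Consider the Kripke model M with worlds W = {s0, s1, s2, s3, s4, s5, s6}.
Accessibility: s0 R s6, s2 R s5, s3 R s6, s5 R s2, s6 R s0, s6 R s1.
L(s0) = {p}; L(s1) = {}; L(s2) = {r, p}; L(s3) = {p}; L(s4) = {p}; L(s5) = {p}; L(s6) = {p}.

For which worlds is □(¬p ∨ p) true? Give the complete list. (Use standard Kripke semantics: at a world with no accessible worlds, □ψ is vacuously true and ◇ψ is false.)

s0, s1, s2, s3, s4, s5, s6

Recall that □ψ holds at a world iff ψ holds at every accessible world, and ◇ψ holds iff ψ holds at some accessible world.
Let φ = □(¬p ∨ p). Evaluate φ at each world:
  s0 (successors {s6}): φ is true.
  s1 (successors ∅): φ is true.
  s2 (successors {s5}): φ is true.
  s3 (successors {s6}): φ is true.
  s4 (successors ∅): φ is true.
  s5 (successors {s2}): φ is true.
  s6 (successors {s0, s1}): φ is true.
For instance, at s0:
  At s0: □(¬p ∨ p) requires ¬p ∨ p at every successor {s6}.
    At s6: ¬p ∨ p is true.
  So □(¬p ∨ p) is true at s0.
Satisfying worlds: {s0, s1, s2, s3, s4, s5, s6}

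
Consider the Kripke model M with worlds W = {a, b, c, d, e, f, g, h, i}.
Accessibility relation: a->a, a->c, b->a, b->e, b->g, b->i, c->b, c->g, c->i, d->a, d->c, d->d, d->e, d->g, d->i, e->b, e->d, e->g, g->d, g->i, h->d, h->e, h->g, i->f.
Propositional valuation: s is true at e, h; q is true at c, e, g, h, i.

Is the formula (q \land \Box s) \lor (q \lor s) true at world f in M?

At f: q \land \Box s is false, q \lor s is false, so (q \land \Box s) \lor (q \lor s) is false.
  At f: q is false, \Box s is true, so q \land \Box s is false.
    At f: no accessible worlds, so \Box s holds vacuously.

No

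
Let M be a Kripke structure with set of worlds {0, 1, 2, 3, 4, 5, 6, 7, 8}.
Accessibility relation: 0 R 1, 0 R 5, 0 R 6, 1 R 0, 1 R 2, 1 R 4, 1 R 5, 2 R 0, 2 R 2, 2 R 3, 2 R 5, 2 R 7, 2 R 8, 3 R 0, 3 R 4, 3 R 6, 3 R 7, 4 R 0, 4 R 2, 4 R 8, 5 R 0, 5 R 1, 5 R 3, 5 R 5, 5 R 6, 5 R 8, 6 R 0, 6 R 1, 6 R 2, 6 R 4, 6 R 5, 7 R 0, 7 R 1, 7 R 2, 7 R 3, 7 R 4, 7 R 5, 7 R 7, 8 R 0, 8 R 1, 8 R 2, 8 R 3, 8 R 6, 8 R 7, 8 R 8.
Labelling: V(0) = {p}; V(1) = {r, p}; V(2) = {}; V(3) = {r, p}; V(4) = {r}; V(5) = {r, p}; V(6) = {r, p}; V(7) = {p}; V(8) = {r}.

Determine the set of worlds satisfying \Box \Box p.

Let φ = \Box \Box p. Evaluate φ at each world:
  0 (successors {1, 5, 6}): φ is false.
  1 (successors {0, 2, 4, 5}): φ is false.
  2 (successors {0, 2, 3, 5, 7, 8}): φ is false.
  3 (successors {0, 4, 6, 7}): φ is false.
  4 (successors {0, 2, 8}): φ is false.
  5 (successors {0, 1, 3, 5, 6, 8}): φ is false.
  6 (successors {0, 1, 2, 4, 5}): φ is false.
  7 (successors {0, 1, 2, 3, 4, 5, 7}): φ is false.
  8 (successors {0, 1, 2, 3, 6, 7, 8}): φ is false.
For instance, at 2:
  At 2: \Box \Box p requires \Box p at every successor {0, 2, 3, 5, 7, 8}.
    \Box p fails at 2, so \Box \Box p is false at 2.
      At 2: \Box p requires p at every successor {0, 2, 3, 5, 7, 8}.
        p fails at 2, so \Box p is false at 2.
Satisfying worlds: none.

none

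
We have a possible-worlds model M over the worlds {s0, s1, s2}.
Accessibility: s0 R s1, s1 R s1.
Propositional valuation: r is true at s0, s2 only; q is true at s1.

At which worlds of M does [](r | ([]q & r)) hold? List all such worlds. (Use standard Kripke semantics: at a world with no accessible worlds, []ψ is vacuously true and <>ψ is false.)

s2

Let φ = [](r | ([]q & r)). Evaluate φ at each world:
  s0 (successors {s1}): φ is false.
  s1 (successors {s1}): φ is false.
  s2 (successors ∅): φ is true.
For instance, at s0:
  At s0: [](r | ([]q & r)) requires r | ([]q & r) at every successor {s1}.
    r | ([]q & r) fails at s1, so [](r | ([]q & r)) is false at s0.
      At s1: r is false, []q & r is false, so r | ([]q & r) is false.
Satisfying worlds: {s2}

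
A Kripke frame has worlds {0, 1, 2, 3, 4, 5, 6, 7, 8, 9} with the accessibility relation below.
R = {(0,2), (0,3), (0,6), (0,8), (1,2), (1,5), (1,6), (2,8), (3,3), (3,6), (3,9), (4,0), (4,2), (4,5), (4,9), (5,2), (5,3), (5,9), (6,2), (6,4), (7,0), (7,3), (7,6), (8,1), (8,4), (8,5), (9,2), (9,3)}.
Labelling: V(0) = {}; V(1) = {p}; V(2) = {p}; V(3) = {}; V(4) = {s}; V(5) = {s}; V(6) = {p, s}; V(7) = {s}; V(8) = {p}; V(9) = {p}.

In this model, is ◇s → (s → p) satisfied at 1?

Recall that ◇ψ holds at a world iff ψ holds at some accessible world.
At 1: ◇s is true, s → p is true, so ◇s → (s → p) is true.
  At 1: ◇s requires s at some successor in {2, 5, 6}.
    s holds at 5, so ◇s is true at 1.

Yes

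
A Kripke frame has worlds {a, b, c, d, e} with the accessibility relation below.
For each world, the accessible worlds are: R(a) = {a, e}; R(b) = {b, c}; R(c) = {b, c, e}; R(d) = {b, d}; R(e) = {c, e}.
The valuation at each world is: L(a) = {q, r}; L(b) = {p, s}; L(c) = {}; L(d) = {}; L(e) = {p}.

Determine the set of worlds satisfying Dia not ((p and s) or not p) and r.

Let φ = Dia not ((p and s) or not p) and r. Evaluate φ at each world:
  a (successors {a, e}): φ is true.
  b (successors {b, c}): φ is false.
  c (successors {b, c, e}): φ is false.
  d (successors {b, d}): φ is false.
  e (successors {c, e}): φ is false.
For instance, at c:
  At c: Dia not ((p and s) or not p) is true, r is false, so Dia not ((p and s) or not p) and r is false.
    At c: Dia not ((p and s) or not p) requires not ((p and s) or not p) at some successor in {b, c, e}.
      not ((p and s) or not p) holds at e, so Dia not ((p and s) or not p) is true at c.
Satisfying worlds: {a}

a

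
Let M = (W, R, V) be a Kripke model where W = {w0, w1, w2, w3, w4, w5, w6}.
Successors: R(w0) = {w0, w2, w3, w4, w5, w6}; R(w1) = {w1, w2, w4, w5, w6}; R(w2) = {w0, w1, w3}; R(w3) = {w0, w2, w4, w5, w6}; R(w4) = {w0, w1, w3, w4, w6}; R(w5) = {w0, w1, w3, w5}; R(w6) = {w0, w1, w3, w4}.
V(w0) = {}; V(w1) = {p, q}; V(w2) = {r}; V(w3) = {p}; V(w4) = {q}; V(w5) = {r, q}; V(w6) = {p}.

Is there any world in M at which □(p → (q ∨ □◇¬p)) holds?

Yes

Let φ = □(p → (q ∨ □◇¬p)). Evaluate φ at each world:
  w0 (successors {w0, w2, w3, w4, w5, w6}): φ is true.
  w1 (successors {w1, w2, w4, w5, w6}): φ is true.
  w2 (successors {w0, w1, w3}): φ is true.
  w3 (successors {w0, w2, w4, w5, w6}): φ is true.
  w4 (successors {w0, w1, w3, w4, w6}): φ is true.
  w5 (successors {w0, w1, w3, w5}): φ is true.
  w6 (successors {w0, w1, w3, w4}): φ is true.
Detail at w0 (witness):
  At w0: □(p → (q ∨ □◇¬p)) requires p → (q ∨ □◇¬p) at every successor {w0, w2, w3, w4, w5, w6}.
    At w0: p → (q ∨ □◇¬p) is true.
    At w2: p → (q ∨ □◇¬p) is true.
    At w3: p → (q ∨ □◇¬p) is true.
    At w4: p → (q ∨ □◇¬p) is true.
    At w5: p → (q ∨ □◇¬p) is true.
    At w6: p → (q ∨ □◇¬p) is true.
  So □(p → (q ∨ □◇¬p)) is true at w0.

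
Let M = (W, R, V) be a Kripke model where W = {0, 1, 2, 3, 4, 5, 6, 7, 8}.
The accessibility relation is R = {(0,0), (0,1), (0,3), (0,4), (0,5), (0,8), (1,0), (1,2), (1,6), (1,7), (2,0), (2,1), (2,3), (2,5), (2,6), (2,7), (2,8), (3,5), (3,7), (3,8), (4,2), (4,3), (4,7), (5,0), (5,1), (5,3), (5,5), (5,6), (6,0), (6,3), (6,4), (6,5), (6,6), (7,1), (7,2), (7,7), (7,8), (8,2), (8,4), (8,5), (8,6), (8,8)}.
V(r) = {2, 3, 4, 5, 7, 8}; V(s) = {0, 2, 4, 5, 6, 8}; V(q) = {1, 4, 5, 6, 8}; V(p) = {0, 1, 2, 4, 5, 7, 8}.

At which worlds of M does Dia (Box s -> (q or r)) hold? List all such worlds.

Recall that Box ψ holds at a world iff ψ holds at every accessible world, and Dia ψ holds iff ψ holds at some accessible world.
Let φ = Dia (Box s -> (q or r)). Evaluate φ at each world:
  0 (successors {0, 1, 3, 4, 5, 8}): φ is true.
  1 (successors {0, 2, 6, 7}): φ is true.
  2 (successors {0, 1, 3, 5, 6, 7, 8}): φ is true.
  3 (successors {5, 7, 8}): φ is true.
  4 (successors {2, 3, 7}): φ is true.
  5 (successors {0, 1, 3, 5, 6}): φ is true.
  6 (successors {0, 3, 4, 5, 6}): φ is true.
  7 (successors {1, 2, 7, 8}): φ is true.
  8 (successors {2, 4, 5, 6, 8}): φ is true.
For instance, at 3:
  At 3: Dia (Box s -> (q or r)) requires Box s -> (q or r) at some successor in {5, 7, 8}.
    Box s -> (q or r) holds at 5, so Dia (Box s -> (q or r)) is true at 3.
      At 5: Box s is false, q or r is true, so Box s -> (q or r) is true.
Satisfying worlds: {0, 1, 2, 3, 4, 5, 6, 7, 8}

0, 1, 2, 3, 4, 5, 6, 7, 8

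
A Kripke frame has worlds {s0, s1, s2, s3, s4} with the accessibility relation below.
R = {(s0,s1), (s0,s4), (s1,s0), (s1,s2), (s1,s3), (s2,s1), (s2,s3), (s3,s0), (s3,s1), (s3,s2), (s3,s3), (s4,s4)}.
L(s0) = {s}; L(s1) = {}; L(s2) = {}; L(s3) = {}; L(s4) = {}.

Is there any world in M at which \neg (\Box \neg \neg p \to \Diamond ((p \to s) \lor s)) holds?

No

Let φ = \neg (\Box \neg \neg p \to \Diamond ((p \to s) \lor s)). Evaluate φ at each world:
  s0 (successors {s1, s4}): φ is false.
  s1 (successors {s0, s2, s3}): φ is false.
  s2 (successors {s1, s3}): φ is false.
  s3 (successors {s0, s1, s2, s3}): φ is false.
  s4 (successors {s4}): φ is false.
For instance, at s1:
  At s1: \Box \neg \neg p \to \Diamond ((p \to s) \lor s) is true, so \neg (\Box \neg \neg p \to \Diamond ((p \to s) \lor s)) is false.
    At s1: \Box \neg \neg p is false, \Diamond ((p \to s) \lor s) is true, so \Box \neg \neg p \to \Diamond ((p \to s) \lor s) is true.
      At s1: \Box \neg \neg p requires \neg \neg p at every successor {s0, s2, s3}.
        \neg \neg p fails at s0, so \Box \neg \neg p is false at s1.
      At s1: \Diamond ((p \to s) \lor s) requires (p \to s) \lor s at some successor in {s0, s2, s3}.
        (p \to s) \lor s holds at s0, so \Diamond ((p \to s) \lor s) is true at s1.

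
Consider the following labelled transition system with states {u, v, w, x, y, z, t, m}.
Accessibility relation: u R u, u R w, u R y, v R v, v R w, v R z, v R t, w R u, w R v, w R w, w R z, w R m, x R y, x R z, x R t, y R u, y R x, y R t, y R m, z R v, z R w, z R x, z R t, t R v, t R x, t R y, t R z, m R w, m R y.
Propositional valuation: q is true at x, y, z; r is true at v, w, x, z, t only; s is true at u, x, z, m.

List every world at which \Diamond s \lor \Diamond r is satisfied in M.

Let φ = \Diamond s \lor \Diamond r. Evaluate φ at each world:
  u (successors {u, w, y}): φ is true.
  v (successors {v, w, z, t}): φ is true.
  w (successors {u, v, w, z, m}): φ is true.
  x (successors {y, z, t}): φ is true.
  y (successors {u, x, t, m}): φ is true.
  z (successors {v, w, x, t}): φ is true.
  t (successors {v, x, y, z}): φ is true.
  m (successors {w, y}): φ is true.
For instance, at z:
  At z: \Diamond s is true, \Diamond r is true, so \Diamond s \lor \Diamond r is true.
    At z: \Diamond s requires s at some successor in {v, w, x, t}.
      s holds at x, so \Diamond s is true at z.
    At z: \Diamond r requires r at some successor in {v, w, x, t}.
      r holds at v, so \Diamond r is true at z.
Satisfying worlds: {u, v, w, x, y, z, t, m}

u, v, w, x, y, z, t, m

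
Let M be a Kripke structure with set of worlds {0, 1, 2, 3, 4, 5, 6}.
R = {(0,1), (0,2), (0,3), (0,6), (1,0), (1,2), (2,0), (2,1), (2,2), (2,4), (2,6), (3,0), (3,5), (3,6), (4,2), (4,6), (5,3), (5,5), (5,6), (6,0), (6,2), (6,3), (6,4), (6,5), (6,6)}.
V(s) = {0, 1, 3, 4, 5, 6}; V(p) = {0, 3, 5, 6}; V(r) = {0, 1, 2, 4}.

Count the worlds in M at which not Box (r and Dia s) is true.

6

Recall that Box ψ holds at a world iff ψ holds at every accessible world, and Dia ψ holds iff ψ holds at some accessible world.
Let φ = not Box (r and Dia s). Evaluate φ at each world:
  0 (successors {1, 2, 3, 6}): φ is true.
  1 (successors {0, 2}): φ is false.
  2 (successors {0, 1, 2, 4, 6}): φ is true.
  3 (successors {0, 5, 6}): φ is true.
  4 (successors {2, 6}): φ is true.
  5 (successors {3, 5, 6}): φ is true.
  6 (successors {0, 2, 3, 4, 5, 6}): φ is true.
For instance, at 2:
  At 2: Box (r and Dia s) is false, so not Box (r and Dia s) is true.
    At 2: Box (r and Dia s) requires r and Dia s at every successor {0, 1, 2, 4, 6}.
      r and Dia s fails at 6, so Box (r and Dia s) is false at 2.
Satisfying worlds: {0, 2, 3, 4, 5, 6}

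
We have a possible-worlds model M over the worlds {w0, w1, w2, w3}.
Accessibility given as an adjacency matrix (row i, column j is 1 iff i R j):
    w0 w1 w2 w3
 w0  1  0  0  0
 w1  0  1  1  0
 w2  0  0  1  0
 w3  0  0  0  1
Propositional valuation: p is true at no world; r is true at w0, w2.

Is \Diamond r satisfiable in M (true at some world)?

Yes

Recall that \Diamond ψ holds at a world iff ψ holds at some accessible world.
Let φ = \Diamond r. Evaluate φ at each world:
  w0 (successors {w0}): φ is true.
  w1 (successors {w1, w2}): φ is true.
  w2 (successors {w2}): φ is true.
  w3 (successors {w3}): φ is false.
Detail at w0 (witness):
  At w0: \Diamond r requires r at some successor in {w0}.
    r holds at w0, so \Diamond r is true at w0.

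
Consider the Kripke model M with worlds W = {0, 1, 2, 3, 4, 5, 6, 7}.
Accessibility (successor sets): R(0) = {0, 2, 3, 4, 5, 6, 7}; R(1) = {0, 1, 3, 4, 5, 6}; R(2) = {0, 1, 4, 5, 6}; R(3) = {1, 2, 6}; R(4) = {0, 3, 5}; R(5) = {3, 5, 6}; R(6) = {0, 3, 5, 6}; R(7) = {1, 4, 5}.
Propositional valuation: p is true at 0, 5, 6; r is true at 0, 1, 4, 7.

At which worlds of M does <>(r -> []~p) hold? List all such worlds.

0, 1, 2, 3, 4, 5, 6, 7

Recall that []ψ holds at a world iff ψ holds at every accessible world, and <>ψ holds iff ψ holds at some accessible world.
Let φ = <>(r -> []~p). Evaluate φ at each world:
  0 (successors {0, 2, 3, 4, 5, 6, 7}): φ is true.
  1 (successors {0, 1, 3, 4, 5, 6}): φ is true.
  2 (successors {0, 1, 4, 5, 6}): φ is true.
  3 (successors {1, 2, 6}): φ is true.
  4 (successors {0, 3, 5}): φ is true.
  5 (successors {3, 5, 6}): φ is true.
  6 (successors {0, 3, 5, 6}): φ is true.
  7 (successors {1, 4, 5}): φ is true.
For instance, at 5:
  At 5: <>(r -> []~p) requires r -> []~p at some successor in {3, 5, 6}.
    r -> []~p holds at 3, so <>(r -> []~p) is true at 5.
      At 3: r is false, []~p is false, so r -> []~p is true.
Satisfying worlds: {0, 1, 2, 3, 4, 5, 6, 7}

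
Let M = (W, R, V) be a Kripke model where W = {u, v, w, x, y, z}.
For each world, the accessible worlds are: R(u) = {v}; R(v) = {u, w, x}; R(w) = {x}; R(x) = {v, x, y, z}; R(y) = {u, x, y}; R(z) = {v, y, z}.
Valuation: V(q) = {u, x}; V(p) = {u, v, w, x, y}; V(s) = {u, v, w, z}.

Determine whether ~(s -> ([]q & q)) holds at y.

At y: s -> ([]q & q) is true, so ~(s -> ([]q & q)) is false.
  At y: s is false, []q & q is false, so s -> ([]q & q) is true.
    At y: []q is false, q is false, so []q & q is false.
      At y: []q requires q at every successor {u, x, y}.
        q fails at y, so []q is false at y.

No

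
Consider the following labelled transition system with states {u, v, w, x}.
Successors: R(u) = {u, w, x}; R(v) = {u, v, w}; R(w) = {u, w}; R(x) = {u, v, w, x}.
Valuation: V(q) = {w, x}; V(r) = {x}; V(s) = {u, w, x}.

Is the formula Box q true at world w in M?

No

At w: Box q requires q at every successor {u, w}.
  q fails at u, so Box q is false at w.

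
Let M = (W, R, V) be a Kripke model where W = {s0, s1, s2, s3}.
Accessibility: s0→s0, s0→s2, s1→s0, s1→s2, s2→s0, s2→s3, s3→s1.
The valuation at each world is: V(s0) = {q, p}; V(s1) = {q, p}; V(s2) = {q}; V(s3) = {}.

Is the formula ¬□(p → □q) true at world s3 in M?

No

Recall that □ψ holds at a world iff ψ holds at every accessible world, and ◇ψ holds iff ψ holds at some accessible world.
At s3: □(p → □q) is true, so ¬□(p → □q) is false.
  At s3: □(p → □q) requires p → □q at every successor {s1}.
      At s1: p is true, □q is true, so p → □q is true.
  So □(p → □q) is true at s3.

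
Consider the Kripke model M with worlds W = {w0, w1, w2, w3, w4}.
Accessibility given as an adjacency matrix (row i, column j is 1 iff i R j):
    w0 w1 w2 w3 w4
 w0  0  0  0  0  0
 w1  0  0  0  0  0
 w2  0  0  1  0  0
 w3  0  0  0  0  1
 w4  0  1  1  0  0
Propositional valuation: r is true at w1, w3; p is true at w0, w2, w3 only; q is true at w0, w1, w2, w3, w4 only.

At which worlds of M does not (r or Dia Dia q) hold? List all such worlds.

w0

Let φ = not (r or Dia Dia q). Evaluate φ at each world:
  w0 (successors ∅): φ is true.
  w1 (successors ∅): φ is false.
  w2 (successors {w2}): φ is false.
  w3 (successors {w4}): φ is false.
  w4 (successors {w1, w2}): φ is false.
For instance, at w4:
  At w4: r or Dia Dia q is true, so not (r or Dia Dia q) is false.
    At w4: r is false, Dia Dia q is true, so r or Dia Dia q is true.
      At w4: Dia Dia q requires Dia q at some successor in {w1, w2}.
        Dia q holds at w2, so Dia Dia q is true at w4.
Satisfying worlds: {w0}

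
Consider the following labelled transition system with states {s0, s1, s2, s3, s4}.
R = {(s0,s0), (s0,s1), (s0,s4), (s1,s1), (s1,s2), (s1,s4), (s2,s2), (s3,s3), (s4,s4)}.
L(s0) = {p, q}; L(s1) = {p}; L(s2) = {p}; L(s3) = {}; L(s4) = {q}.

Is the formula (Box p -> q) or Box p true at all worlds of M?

Recall that Box ψ holds at a world iff ψ holds at every accessible world, and Dia ψ holds iff ψ holds at some accessible world.
Let φ = (Box p -> q) or Box p. Evaluate φ at each world:
  s0 (successors {s0, s1, s4}): φ is true.
  s1 (successors {s1, s2, s4}): φ is true.
  s2 (successors {s2}): φ is true.
  s3 (successors {s3}): φ is true.
  s4 (successors {s4}): φ is true.
For instance, at s2:
  At s2: Box p -> q is false, Box p is true, so (Box p -> q) or Box p is true.
    At s2: Box p is true, q is false, so Box p -> q is false.
      At s2: Box p requires p at every successor {s2}.
        At s2: p is true.
      So Box p is true at s2.
    At s2: Box p requires p at every successor {s2}.
      At s2: p is true.
    So Box p is true at s2.

Yes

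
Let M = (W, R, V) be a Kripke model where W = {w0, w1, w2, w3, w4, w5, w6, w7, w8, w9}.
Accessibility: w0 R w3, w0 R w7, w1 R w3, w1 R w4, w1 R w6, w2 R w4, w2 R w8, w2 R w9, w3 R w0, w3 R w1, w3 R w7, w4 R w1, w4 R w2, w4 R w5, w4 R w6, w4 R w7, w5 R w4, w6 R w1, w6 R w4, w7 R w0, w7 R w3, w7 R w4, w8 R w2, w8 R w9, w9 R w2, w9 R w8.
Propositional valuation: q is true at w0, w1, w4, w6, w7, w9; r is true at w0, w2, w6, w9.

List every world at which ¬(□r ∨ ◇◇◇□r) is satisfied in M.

w0, w3

Recall that □ψ holds at a world iff ψ holds at every accessible world, and ◇ψ holds iff ψ holds at some accessible world.
Let φ = ¬(□r ∨ ◇◇◇□r). Evaluate φ at each world:
  w0 (successors {w3, w7}): φ is true.
  w1 (successors {w3, w4, w6}): φ is false.
  w2 (successors {w4, w8, w9}): φ is false.
  w3 (successors {w0, w1, w7}): φ is true.
  w4 (successors {w1, w2, w5, w6, w7}): φ is false.
  w5 (successors {w4}): φ is false.
  w6 (successors {w1, w4}): φ is false.
  w7 (successors {w0, w3, w4}): φ is false.
  w8 (successors {w2, w9}): φ is false.
  w9 (successors {w2, w8}): φ is false.
For instance, at w8:
  At w8: □r ∨ ◇◇◇□r is true, so ¬(□r ∨ ◇◇◇□r) is false.
    At w8: □r is true, ◇◇◇□r is true, so □r ∨ ◇◇◇□r is true.
      At w8: □r requires r at every successor {w2, w9}.
        At w2: r is true.
        At w9: r is true.
      So □r is true at w8.
      At w8: ◇◇◇□r requires ◇◇□r at some successor in {w2, w9}.
        ◇◇□r holds at w2, so ◇◇◇□r is true at w8.
Satisfying worlds: {w0, w3}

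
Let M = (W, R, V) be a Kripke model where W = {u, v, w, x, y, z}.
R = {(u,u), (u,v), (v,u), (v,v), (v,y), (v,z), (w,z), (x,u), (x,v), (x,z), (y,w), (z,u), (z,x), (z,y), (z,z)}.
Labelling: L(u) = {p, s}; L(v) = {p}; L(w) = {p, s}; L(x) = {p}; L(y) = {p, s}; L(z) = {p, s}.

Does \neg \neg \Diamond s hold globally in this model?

Yes

Recall that \Diamond ψ holds at a world iff ψ holds at some accessible world.
Let φ = \neg \neg \Diamond s. Evaluate φ at each world:
  u (successors {u, v}): φ is true.
  v (successors {u, v, y, z}): φ is true.
  w (successors {z}): φ is true.
  x (successors {u, v, z}): φ is true.
  y (successors {w}): φ is true.
  z (successors {u, x, y, z}): φ is true.
For instance, at w:
  At w: \neg \Diamond s is false, so \neg \neg \Diamond s is true.
    At w: \Diamond s is true, so \neg \Diamond s is false.
      At w: \Diamond s requires s at some successor in {z}.
        s holds at z, so \Diamond s is true at w.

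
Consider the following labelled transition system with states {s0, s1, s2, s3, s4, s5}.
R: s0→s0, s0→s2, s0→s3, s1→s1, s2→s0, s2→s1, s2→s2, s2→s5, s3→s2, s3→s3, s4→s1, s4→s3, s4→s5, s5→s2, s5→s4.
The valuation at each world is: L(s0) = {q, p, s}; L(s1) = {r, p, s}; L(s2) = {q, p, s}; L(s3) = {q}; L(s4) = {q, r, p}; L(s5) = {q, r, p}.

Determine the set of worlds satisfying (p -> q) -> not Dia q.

Let φ = (p -> q) -> not Dia q. Evaluate φ at each world:
  s0 (successors {s0, s2, s3}): φ is false.
  s1 (successors {s1}): φ is true.
  s2 (successors {s0, s1, s2, s5}): φ is false.
  s3 (successors {s2, s3}): φ is false.
  s4 (successors {s1, s3, s5}): φ is false.
  s5 (successors {s2, s4}): φ is false.
For instance, at s4:
  At s4: p -> q is true, not Dia q is false, so (p -> q) -> not Dia q is false.
    At s4: Dia q is true, so not Dia q is false.
      At s4: Dia q requires q at some successor in {s1, s3, s5}.
        q holds at s3, so Dia q is true at s4.
Satisfying worlds: {s1}

s1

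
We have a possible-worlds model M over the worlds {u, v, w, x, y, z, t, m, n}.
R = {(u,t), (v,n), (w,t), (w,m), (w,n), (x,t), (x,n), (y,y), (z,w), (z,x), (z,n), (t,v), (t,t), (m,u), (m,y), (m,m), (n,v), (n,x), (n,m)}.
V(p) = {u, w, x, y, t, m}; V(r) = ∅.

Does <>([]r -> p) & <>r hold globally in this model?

No

Let φ = <>([]r -> p) & <>r. Evaluate φ at each world:
  u (successors {t}): φ is false.
  v (successors {n}): φ is false.
  w (successors {t, m, n}): φ is false.
  x (successors {t, n}): φ is false.
  y (successors {y}): φ is false.
  z (successors {w, x, n}): φ is false.
  t (successors {v, t}): φ is false.
  m (successors {u, y, m}): φ is false.
  n (successors {v, x, m}): φ is false.
Detail at u (counterexample):
  At u: <>([]r -> p) is true, <>r is false, so <>([]r -> p) & <>r is false.
    At u: <>([]r -> p) requires []r -> p at some successor in {t}.
      []r -> p holds at t, so <>([]r -> p) is true at u.
    At u: <>r requires r at some successor in {t}.
      At t: r is false.
    So <>r is false at u.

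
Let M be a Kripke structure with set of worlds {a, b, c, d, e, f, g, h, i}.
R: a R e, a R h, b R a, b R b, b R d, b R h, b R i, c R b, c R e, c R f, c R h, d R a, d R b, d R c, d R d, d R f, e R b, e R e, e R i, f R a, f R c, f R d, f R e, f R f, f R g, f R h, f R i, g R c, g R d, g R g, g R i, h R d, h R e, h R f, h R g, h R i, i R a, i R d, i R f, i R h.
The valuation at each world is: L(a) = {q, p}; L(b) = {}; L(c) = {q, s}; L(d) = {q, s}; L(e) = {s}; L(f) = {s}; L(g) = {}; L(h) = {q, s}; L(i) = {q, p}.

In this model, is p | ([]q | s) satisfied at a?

Recall that []ψ holds at a world iff ψ holds at every accessible world, and <>ψ holds iff ψ holds at some accessible world.
At a: p is true, []q | s is false, so p | ([]q | s) is true.
  At a: []q is false, s is false, so []q | s is false.
    At a: []q requires q at every successor {e, h}.
      q fails at e, so []q is false at a.

Yes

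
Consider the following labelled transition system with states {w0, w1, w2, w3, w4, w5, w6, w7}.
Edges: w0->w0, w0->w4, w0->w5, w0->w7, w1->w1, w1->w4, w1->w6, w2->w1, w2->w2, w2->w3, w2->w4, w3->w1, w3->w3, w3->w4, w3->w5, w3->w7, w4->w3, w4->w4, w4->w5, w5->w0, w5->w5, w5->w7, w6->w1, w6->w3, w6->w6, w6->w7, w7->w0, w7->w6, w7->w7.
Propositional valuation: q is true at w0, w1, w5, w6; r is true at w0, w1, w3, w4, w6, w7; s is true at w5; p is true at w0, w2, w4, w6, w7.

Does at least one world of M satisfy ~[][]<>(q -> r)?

No

Recall that []ψ holds at a world iff ψ holds at every accessible world, and <>ψ holds iff ψ holds at some accessible world.
Let φ = ~[][]<>(q -> r). Evaluate φ at each world:
  w0 (successors {w0, w4, w5, w7}): φ is false.
  w1 (successors {w1, w4, w6}): φ is false.
  w2 (successors {w1, w2, w3, w4}): φ is false.
  w3 (successors {w1, w3, w4, w5, w7}): φ is false.
  w4 (successors {w3, w4, w5}): φ is false.
  w5 (successors {w0, w5, w7}): φ is false.
  w6 (successors {w1, w3, w6, w7}): φ is false.
  w7 (successors {w0, w6, w7}): φ is false.
For instance, at w0:
  At w0: [][]<>(q -> r) is true, so ~[][]<>(q -> r) is false.
    At w0: [][]<>(q -> r) requires []<>(q -> r) at every successor {w0, w4, w5, w7}.
      At w0: []<>(q -> r) is true.
      At w4: []<>(q -> r) is true.
      At w5: []<>(q -> r) is true.
      At w7: []<>(q -> r) is true.
    So [][]<>(q -> r) is true at w0.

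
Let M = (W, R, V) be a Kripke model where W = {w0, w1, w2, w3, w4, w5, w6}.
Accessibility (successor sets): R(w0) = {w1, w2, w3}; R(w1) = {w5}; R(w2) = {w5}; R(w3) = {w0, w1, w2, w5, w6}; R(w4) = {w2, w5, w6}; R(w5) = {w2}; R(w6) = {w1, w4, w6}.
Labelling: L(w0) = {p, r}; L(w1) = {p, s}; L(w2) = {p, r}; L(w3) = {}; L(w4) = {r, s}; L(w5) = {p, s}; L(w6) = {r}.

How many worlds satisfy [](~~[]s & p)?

Let φ = [](~~[]s & p). Evaluate φ at each world:
  w0 (successors {w1, w2, w3}): φ is false.
  w1 (successors {w5}): φ is false.
  w2 (successors {w5}): φ is false.
  w3 (successors {w0, w1, w2, w5, w6}): φ is false.
  w4 (successors {w2, w5, w6}): φ is false.
  w5 (successors {w2}): φ is true.
  w6 (successors {w1, w4, w6}): φ is false.
For instance, at w0:
  At w0: [](~~[]s & p) requires ~~[]s & p at every successor {w1, w2, w3}.
    ~~[]s & p fails at w3, so [](~~[]s & p) is false at w0.
      At w3: ~~[]s is false, p is false, so ~~[]s & p is false.
Satisfying worlds: {w5}

1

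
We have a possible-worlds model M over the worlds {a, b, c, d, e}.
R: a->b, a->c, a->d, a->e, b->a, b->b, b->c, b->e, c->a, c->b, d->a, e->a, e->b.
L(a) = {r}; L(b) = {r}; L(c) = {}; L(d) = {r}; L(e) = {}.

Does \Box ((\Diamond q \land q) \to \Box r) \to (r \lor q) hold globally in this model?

No

Let φ = \Box ((\Diamond q \land q) \to \Box r) \to (r \lor q). Evaluate φ at each world:
  a (successors {b, c, d, e}): φ is true.
  b (successors {a, b, c, e}): φ is true.
  c (successors {a, b}): φ is false.
  d (successors {a}): φ is true.
  e (successors {a, b}): φ is false.
Detail at c (counterexample):
  At c: \Box ((\Diamond q \land q) \to \Box r) is true, r \lor q is false, so \Box ((\Diamond q \land q) \to \Box r) \to (r \lor q) is false.
    At c: \Box ((\Diamond q \land q) \to \Box r) requires (\Diamond q \land q) \to \Box r at every successor {a, b}.
      At a: (\Diamond q \land q) \to \Box r is true.
      At b: (\Diamond q \land q) \to \Box r is true.
    So \Box ((\Diamond q \land q) \to \Box r) is true at c.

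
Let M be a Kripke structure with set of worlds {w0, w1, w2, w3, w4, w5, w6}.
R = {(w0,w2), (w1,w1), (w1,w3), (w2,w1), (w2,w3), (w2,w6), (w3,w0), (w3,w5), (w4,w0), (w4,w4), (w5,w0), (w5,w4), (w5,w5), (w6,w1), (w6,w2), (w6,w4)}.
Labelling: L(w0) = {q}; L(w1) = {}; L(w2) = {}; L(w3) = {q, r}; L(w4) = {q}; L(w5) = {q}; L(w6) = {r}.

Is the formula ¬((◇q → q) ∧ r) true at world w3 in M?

No

At w3: (◇q → q) ∧ r is true, so ¬((◇q → q) ∧ r) is false.
  At w3: ◇q → q is true, r is true, so (◇q → q) ∧ r is true.
    At w3: ◇q is true, q is true, so ◇q → q is true.
      At w3: ◇q requires q at some successor in {w0, w5}.
        q holds at w0, so ◇q is true at w3.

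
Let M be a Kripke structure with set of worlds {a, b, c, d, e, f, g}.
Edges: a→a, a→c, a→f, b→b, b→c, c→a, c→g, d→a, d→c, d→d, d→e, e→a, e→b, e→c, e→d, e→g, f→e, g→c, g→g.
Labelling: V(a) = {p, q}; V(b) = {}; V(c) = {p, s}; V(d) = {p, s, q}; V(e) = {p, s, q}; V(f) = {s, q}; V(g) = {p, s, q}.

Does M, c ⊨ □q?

Yes

At c: □q requires q at every successor {a, g}.
  At a: q is true.
  At g: q is true.
So □q is true at c.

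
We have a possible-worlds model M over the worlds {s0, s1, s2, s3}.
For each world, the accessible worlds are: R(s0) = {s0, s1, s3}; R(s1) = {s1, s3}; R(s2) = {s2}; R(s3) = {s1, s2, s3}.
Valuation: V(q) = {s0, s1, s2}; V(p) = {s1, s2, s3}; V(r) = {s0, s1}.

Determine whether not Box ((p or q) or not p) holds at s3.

No

Recall that Box ψ holds at a world iff ψ holds at every accessible world, and Dia ψ holds iff ψ holds at some accessible world.
At s3: Box ((p or q) or not p) is true, so not Box ((p or q) or not p) is false.
  At s3: Box ((p or q) or not p) requires (p or q) or not p at every successor {s1, s2, s3}.
    At s1: (p or q) or not p is true.
    At s2: (p or q) or not p is true.
    At s3: (p or q) or not p is true.
  So Box ((p or q) or not p) is true at s3.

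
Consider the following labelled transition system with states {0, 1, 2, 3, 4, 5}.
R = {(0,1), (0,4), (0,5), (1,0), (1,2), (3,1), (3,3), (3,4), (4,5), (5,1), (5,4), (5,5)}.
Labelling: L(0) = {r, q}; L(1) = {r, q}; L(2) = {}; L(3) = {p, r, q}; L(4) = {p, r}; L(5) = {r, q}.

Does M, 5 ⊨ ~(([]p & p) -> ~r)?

No

At 5: ([]p & p) -> ~r is true, so ~(([]p & p) -> ~r) is false.
  At 5: []p & p is false, ~r is false, so ([]p & p) -> ~r is true.
    At 5: []p is false, p is false, so []p & p is false.
      At 5: []p requires p at every successor {1, 4, 5}.
        p fails at 1, so []p is false at 5.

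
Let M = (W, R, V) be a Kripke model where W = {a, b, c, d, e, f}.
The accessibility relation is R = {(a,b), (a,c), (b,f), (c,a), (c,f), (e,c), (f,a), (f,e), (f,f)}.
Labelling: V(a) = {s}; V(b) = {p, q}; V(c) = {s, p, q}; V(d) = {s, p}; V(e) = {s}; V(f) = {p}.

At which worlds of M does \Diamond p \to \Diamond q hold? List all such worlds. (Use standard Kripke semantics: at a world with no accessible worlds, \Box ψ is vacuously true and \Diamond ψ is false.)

a, d, e

Let φ = \Diamond p \to \Diamond q. Evaluate φ at each world:
  a (successors {b, c}): φ is true.
  b (successors {f}): φ is false.
  c (successors {a, f}): φ is false.
  d (successors ∅): φ is true.
  e (successors {c}): φ is true.
  f (successors {a, e, f}): φ is false.
For instance, at f:
  At f: \Diamond p is true, \Diamond q is false, so \Diamond p \to \Diamond q is false.
    At f: \Diamond p requires p at some successor in {a, e, f}.
      p holds at f, so \Diamond p is true at f.
    At f: \Diamond q requires q at some successor in {a, e, f}.
      At a: q is false.
      At e: q is false.
      At f: q is false.
    So \Diamond q is false at f.
Satisfying worlds: {a, d, e}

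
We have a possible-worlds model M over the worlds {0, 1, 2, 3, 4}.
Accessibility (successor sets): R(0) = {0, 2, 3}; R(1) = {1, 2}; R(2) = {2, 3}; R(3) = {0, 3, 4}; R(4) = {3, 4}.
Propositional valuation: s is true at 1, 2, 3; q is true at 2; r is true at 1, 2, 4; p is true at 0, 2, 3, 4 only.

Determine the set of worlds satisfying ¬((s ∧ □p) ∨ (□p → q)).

Recall that □ψ holds at a world iff ψ holds at every accessible world, and ◇ψ holds iff ψ holds at some accessible world.
Let φ = ¬((s ∧ □p) ∨ (□p → q)). Evaluate φ at each world:
  0 (successors {0, 2, 3}): φ is true.
  1 (successors {1, 2}): φ is false.
  2 (successors {2, 3}): φ is false.
  3 (successors {0, 3, 4}): φ is false.
  4 (successors {3, 4}): φ is true.
For instance, at 1:
  At 1: (s ∧ □p) ∨ (□p → q) is true, so ¬((s ∧ □p) ∨ (□p → q)) is false.
    At 1: s ∧ □p is false, □p → q is true, so (s ∧ □p) ∨ (□p → q) is true.
      At 1: s is true, □p is false, so s ∧ □p is false.
      At 1: □p is false, q is false, so □p → q is true.
Satisfying worlds: {0, 4}

0, 4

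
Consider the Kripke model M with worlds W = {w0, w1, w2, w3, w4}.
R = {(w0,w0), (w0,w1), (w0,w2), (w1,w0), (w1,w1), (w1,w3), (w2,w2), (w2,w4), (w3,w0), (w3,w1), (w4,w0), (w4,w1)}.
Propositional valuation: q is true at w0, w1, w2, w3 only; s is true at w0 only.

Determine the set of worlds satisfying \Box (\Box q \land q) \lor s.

w0, w1, w3, w4

Let φ = \Box (\Box q \land q) \lor s. Evaluate φ at each world:
  w0 (successors {w0, w1, w2}): φ is true.
  w1 (successors {w0, w1, w3}): φ is true.
  w2 (successors {w2, w4}): φ is false.
  w3 (successors {w0, w1}): φ is true.
  w4 (successors {w0, w1}): φ is true.
For instance, at w0:
  At w0: \Box (\Box q \land q) is false, s is true, so \Box (\Box q \land q) \lor s is true.
    At w0: \Box (\Box q \land q) requires \Box q \land q at every successor {w0, w1, w2}.
      \Box q \land q fails at w2, so \Box (\Box q \land q) is false at w0.
Satisfying worlds: {w0, w1, w3, w4}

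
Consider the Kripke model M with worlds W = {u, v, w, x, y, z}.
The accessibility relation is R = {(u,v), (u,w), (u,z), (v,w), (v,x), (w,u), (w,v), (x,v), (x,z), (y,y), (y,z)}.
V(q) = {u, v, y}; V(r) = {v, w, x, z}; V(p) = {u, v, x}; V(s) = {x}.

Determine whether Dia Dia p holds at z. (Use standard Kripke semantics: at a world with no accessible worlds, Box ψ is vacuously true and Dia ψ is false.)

Recall that Dia ψ holds at a world iff ψ holds at some accessible world.
At z: no accessible worlds, so Dia Dia p is false.

No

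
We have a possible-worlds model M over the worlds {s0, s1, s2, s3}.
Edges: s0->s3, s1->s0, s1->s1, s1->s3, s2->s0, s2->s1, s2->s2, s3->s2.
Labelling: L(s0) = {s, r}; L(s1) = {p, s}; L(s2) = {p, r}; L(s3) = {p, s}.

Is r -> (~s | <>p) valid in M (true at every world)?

Yes

Let φ = r -> (~s | <>p). Evaluate φ at each world:
  s0 (successors {s3}): φ is true.
  s1 (successors {s0, s1, s3}): φ is true.
  s2 (successors {s0, s1, s2}): φ is true.
  s3 (successors {s2}): φ is true.
For instance, at s2:
  At s2: r is true, ~s | <>p is true, so r -> (~s | <>p) is true.
    At s2: ~s is true, <>p is true, so ~s | <>p is true.
      At s2: <>p requires p at some successor in {s0, s1, s2}.
        p holds at s1, so <>p is true at s2.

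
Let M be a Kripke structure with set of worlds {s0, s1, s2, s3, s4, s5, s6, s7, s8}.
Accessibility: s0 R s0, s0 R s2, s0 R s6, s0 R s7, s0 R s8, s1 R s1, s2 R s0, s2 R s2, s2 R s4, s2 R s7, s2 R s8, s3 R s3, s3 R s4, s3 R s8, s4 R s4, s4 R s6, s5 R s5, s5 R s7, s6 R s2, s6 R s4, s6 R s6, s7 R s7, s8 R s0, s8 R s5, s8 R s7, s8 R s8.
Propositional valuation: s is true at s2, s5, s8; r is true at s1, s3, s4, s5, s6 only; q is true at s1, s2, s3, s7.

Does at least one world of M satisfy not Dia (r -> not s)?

No

Let φ = not Dia (r -> not s). Evaluate φ at each world:
  s0 (successors {s0, s2, s6, s7, s8}): φ is false.
  s1 (successors {s1}): φ is false.
  s2 (successors {s0, s2, s4, s7, s8}): φ is false.
  s3 (successors {s3, s4, s8}): φ is false.
  s4 (successors {s4, s6}): φ is false.
  s5 (successors {s5, s7}): φ is false.
  s6 (successors {s2, s4, s6}): φ is false.
  s7 (successors {s7}): φ is false.
  s8 (successors {s0, s5, s7, s8}): φ is false.
For instance, at s7:
  At s7: Dia (r -> not s) is true, so not Dia (r -> not s) is false.
    At s7: Dia (r -> not s) requires r -> not s at some successor in {s7}.
      r -> not s holds at s7, so Dia (r -> not s) is true at s7.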